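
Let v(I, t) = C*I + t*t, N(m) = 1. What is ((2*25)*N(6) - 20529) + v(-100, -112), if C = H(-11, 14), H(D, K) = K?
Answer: -9335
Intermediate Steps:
C = 14
v(I, t) = t² + 14*I (v(I, t) = 14*I + t*t = 14*I + t² = t² + 14*I)
((2*25)*N(6) - 20529) + v(-100, -112) = ((2*25)*1 - 20529) + ((-112)² + 14*(-100)) = (50*1 - 20529) + (12544 - 1400) = (50 - 20529) + 11144 = -20479 + 11144 = -9335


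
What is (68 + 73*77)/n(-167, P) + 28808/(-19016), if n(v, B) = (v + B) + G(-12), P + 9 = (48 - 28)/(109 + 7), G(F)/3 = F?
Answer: -414280780/14601911 ≈ -28.372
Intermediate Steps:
G(F) = 3*F
P = -256/29 (P = -9 + (48 - 28)/(109 + 7) = -9 + 20/116 = -9 + 20*(1/116) = -9 + 5/29 = -256/29 ≈ -8.8276)
n(v, B) = -36 + B + v (n(v, B) = (v + B) + 3*(-12) = (B + v) - 36 = -36 + B + v)
(68 + 73*77)/n(-167, P) + 28808/(-19016) = (68 + 73*77)/(-36 - 256/29 - 167) + 28808/(-19016) = (68 + 5621)/(-6143/29) + 28808*(-1/19016) = 5689*(-29/6143) - 3601/2377 = -164981/6143 - 3601/2377 = -414280780/14601911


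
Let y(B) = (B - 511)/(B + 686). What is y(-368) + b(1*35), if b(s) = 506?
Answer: 53343/106 ≈ 503.24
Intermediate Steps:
y(B) = (-511 + B)/(686 + B)
y(-368) + b(1*35) = (-511 - 368)/(686 - 368) + 506 = -879/318 + 506 = (1/318)*(-879) + 506 = -293/106 + 506 = 53343/106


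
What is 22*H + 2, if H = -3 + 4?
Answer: 24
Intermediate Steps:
H = 1
22*H + 2 = 22*1 + 2 = 22 + 2 = 24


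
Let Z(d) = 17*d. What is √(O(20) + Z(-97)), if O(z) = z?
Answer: 3*I*√181 ≈ 40.361*I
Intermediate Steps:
√(O(20) + Z(-97)) = √(20 + 17*(-97)) = √(20 - 1649) = √(-1629) = 3*I*√181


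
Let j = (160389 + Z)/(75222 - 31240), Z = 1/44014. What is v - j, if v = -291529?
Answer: -564355820792139/1935823748 ≈ -2.9153e+5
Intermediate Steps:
Z = 1/44014 ≈ 2.2720e-5
j = 7059361447/1935823748 (j = (160389 + 1/44014)/(75222 - 31240) = (7059361447/44014)/43982 = (7059361447/44014)*(1/43982) = 7059361447/1935823748 ≈ 3.6467)
v - j = -291529 - 1*7059361447/1935823748 = -291529 - 7059361447/1935823748 = -564355820792139/1935823748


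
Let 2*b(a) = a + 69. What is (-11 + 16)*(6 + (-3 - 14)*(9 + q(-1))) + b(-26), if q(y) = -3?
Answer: -917/2 ≈ -458.50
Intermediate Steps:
b(a) = 69/2 + a/2 (b(a) = (a + 69)/2 = (69 + a)/2 = 69/2 + a/2)
(-11 + 16)*(6 + (-3 - 14)*(9 + q(-1))) + b(-26) = (-11 + 16)*(6 + (-3 - 14)*(9 - 3)) + (69/2 + (1/2)*(-26)) = 5*(6 - 17*6) + (69/2 - 13) = 5*(6 - 102) + 43/2 = 5*(-96) + 43/2 = -480 + 43/2 = -917/2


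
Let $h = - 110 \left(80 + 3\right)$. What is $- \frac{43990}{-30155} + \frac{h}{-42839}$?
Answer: $\frac{431960552}{258362009} \approx 1.6719$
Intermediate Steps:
$h = -9130$ ($h = \left(-110\right) 83 = -9130$)
$- \frac{43990}{-30155} + \frac{h}{-42839} = - \frac{43990}{-30155} - \frac{9130}{-42839} = \left(-43990\right) \left(- \frac{1}{30155}\right) - - \frac{9130}{42839} = \frac{8798}{6031} + \frac{9130}{42839} = \frac{431960552}{258362009}$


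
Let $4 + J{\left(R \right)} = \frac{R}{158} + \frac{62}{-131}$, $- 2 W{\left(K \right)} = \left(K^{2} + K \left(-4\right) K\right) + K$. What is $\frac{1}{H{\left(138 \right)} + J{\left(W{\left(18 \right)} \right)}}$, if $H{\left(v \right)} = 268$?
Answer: $\frac{20698}{5516963} \approx 0.0037517$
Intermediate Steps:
$W{\left(K \right)} = - \frac{K}{2} + \frac{3 K^{2}}{2}$ ($W{\left(K \right)} = - \frac{\left(K^{2} + K \left(-4\right) K\right) + K}{2} = - \frac{\left(K^{2} + - 4 K K\right) + K}{2} = - \frac{\left(K^{2} - 4 K^{2}\right) + K}{2} = - \frac{- 3 K^{2} + K}{2} = - \frac{K - 3 K^{2}}{2} = - \frac{K}{2} + \frac{3 K^{2}}{2}$)
$J{\left(R \right)} = - \frac{586}{131} + \frac{R}{158}$ ($J{\left(R \right)} = -4 + \left(\frac{R}{158} + \frac{62}{-131}\right) = -4 + \left(R \frac{1}{158} + 62 \left(- \frac{1}{131}\right)\right) = -4 + \left(\frac{R}{158} - \frac{62}{131}\right) = -4 + \left(- \frac{62}{131} + \frac{R}{158}\right) = - \frac{586}{131} + \frac{R}{158}$)
$\frac{1}{H{\left(138 \right)} + J{\left(W{\left(18 \right)} \right)}} = \frac{1}{268 - \left(\frac{586}{131} - \frac{\frac{1}{2} \cdot 18 \left(-1 + 3 \cdot 18\right)}{158}\right)} = \frac{1}{268 - \left(\frac{586}{131} - \frac{\frac{1}{2} \cdot 18 \left(-1 + 54\right)}{158}\right)} = \frac{1}{268 - \left(\frac{586}{131} - \frac{\frac{1}{2} \cdot 18 \cdot 53}{158}\right)} = \frac{1}{268 + \left(- \frac{586}{131} + \frac{1}{158} \cdot 477\right)} = \frac{1}{268 + \left(- \frac{586}{131} + \frac{477}{158}\right)} = \frac{1}{268 - \frac{30101}{20698}} = \frac{1}{\frac{5516963}{20698}} = \frac{20698}{5516963}$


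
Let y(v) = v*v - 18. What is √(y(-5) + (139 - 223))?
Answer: I*√77 ≈ 8.775*I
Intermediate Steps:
y(v) = -18 + v² (y(v) = v² - 18 = -18 + v²)
√(y(-5) + (139 - 223)) = √((-18 + (-5)²) + (139 - 223)) = √((-18 + 25) - 84) = √(7 - 84) = √(-77) = I*√77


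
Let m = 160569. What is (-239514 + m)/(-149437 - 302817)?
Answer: 78945/452254 ≈ 0.17456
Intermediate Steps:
(-239514 + m)/(-149437 - 302817) = (-239514 + 160569)/(-149437 - 302817) = -78945/(-452254) = -78945*(-1/452254) = 78945/452254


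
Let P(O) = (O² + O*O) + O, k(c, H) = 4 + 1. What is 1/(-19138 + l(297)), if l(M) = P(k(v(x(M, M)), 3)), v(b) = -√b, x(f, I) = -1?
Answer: -1/19083 ≈ -5.2403e-5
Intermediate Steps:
k(c, H) = 5
P(O) = O + 2*O² (P(O) = (O² + O²) + O = 2*O² + O = O + 2*O²)
l(M) = 55 (l(M) = 5*(1 + 2*5) = 5*(1 + 10) = 5*11 = 55)
1/(-19138 + l(297)) = 1/(-19138 + 55) = 1/(-19083) = -1/19083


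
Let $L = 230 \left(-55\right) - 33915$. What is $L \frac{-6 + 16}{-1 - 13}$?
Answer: $\frac{232825}{7} \approx 33261.0$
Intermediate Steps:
$L = -46565$ ($L = -12650 - 33915 = -46565$)
$L \frac{-6 + 16}{-1 - 13} = - 46565 \frac{-6 + 16}{-1 - 13} = - 46565 \frac{10}{-14} = - 46565 \cdot 10 \left(- \frac{1}{14}\right) = \left(-46565\right) \left(- \frac{5}{7}\right) = \frac{232825}{7}$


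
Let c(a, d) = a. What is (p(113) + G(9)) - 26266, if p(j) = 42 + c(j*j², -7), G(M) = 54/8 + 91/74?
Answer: 209668785/148 ≈ 1.4167e+6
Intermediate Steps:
G(M) = 1181/148 (G(M) = 54*(⅛) + 91*(1/74) = 27/4 + 91/74 = 1181/148)
p(j) = 42 + j³ (p(j) = 42 + j*j² = 42 + j³)
(p(113) + G(9)) - 26266 = ((42 + 113³) + 1181/148) - 26266 = ((42 + 1442897) + 1181/148) - 26266 = (1442939 + 1181/148) - 26266 = 213556153/148 - 26266 = 209668785/148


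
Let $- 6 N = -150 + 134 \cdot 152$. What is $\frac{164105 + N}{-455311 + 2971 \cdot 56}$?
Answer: $- \frac{482206}{866805} \approx -0.5563$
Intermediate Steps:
$N = - \frac{10109}{3}$ ($N = - \frac{-150 + 134 \cdot 152}{6} = - \frac{-150 + 20368}{6} = \left(- \frac{1}{6}\right) 20218 = - \frac{10109}{3} \approx -3369.7$)
$\frac{164105 + N}{-455311 + 2971 \cdot 56} = \frac{164105 - \frac{10109}{3}}{-455311 + 2971 \cdot 56} = \frac{482206}{3 \left(-455311 + 166376\right)} = \frac{482206}{3 \left(-288935\right)} = \frac{482206}{3} \left(- \frac{1}{288935}\right) = - \frac{482206}{866805}$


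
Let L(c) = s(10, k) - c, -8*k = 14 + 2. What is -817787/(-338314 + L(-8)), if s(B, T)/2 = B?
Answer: 817787/338286 ≈ 2.4174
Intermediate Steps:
k = -2 (k = -(14 + 2)/8 = -1/8*16 = -2)
s(B, T) = 2*B
L(c) = 20 - c (L(c) = 2*10 - c = 20 - c)
-817787/(-338314 + L(-8)) = -817787/(-338314 + (20 - 1*(-8))) = -817787/(-338314 + (20 + 8)) = -817787/(-338314 + 28) = -817787/(-338286) = -817787*(-1/338286) = 817787/338286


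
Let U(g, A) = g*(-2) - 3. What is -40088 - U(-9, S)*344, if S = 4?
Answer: -45248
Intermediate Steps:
U(g, A) = -3 - 2*g (U(g, A) = -2*g - 3 = -3 - 2*g)
-40088 - U(-9, S)*344 = -40088 - (-3 - 2*(-9))*344 = -40088 - (-3 + 18)*344 = -40088 - 15*344 = -40088 - 1*5160 = -40088 - 5160 = -45248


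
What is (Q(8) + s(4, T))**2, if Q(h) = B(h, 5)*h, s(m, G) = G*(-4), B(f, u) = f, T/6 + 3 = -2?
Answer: 33856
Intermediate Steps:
T = -30 (T = -18 + 6*(-2) = -18 - 12 = -30)
s(m, G) = -4*G
Q(h) = h**2 (Q(h) = h*h = h**2)
(Q(8) + s(4, T))**2 = (8**2 - 4*(-30))**2 = (64 + 120)**2 = 184**2 = 33856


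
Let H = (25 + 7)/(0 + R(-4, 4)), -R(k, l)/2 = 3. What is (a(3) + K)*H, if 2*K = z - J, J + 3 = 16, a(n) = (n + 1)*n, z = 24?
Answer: -280/3 ≈ -93.333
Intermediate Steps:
R(k, l) = -6 (R(k, l) = -2*3 = -6)
H = -16/3 (H = (25 + 7)/(0 - 6) = 32/(-6) = 32*(-⅙) = -16/3 ≈ -5.3333)
a(n) = n*(1 + n) (a(n) = (1 + n)*n = n*(1 + n))
J = 13 (J = -3 + 16 = 13)
K = 11/2 (K = (24 - 1*13)/2 = (24 - 13)/2 = (½)*11 = 11/2 ≈ 5.5000)
(a(3) + K)*H = (3*(1 + 3) + 11/2)*(-16/3) = (3*4 + 11/2)*(-16/3) = (12 + 11/2)*(-16/3) = (35/2)*(-16/3) = -280/3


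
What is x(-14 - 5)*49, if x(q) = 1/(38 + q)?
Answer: 49/19 ≈ 2.5789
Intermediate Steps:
x(-14 - 5)*49 = 49/(38 + (-14 - 5)) = 49/(38 - 19) = 49/19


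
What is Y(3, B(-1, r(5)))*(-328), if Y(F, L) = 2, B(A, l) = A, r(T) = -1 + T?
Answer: -656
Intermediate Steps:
Y(3, B(-1, r(5)))*(-328) = 2*(-328) = -656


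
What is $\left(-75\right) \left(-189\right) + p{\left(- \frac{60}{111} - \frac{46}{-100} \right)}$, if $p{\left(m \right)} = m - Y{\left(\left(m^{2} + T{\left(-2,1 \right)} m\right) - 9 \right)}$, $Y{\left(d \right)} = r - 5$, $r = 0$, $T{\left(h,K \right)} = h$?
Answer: $\frac{26232851}{1850} \approx 14180.0$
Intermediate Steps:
$Y{\left(d \right)} = -5$ ($Y{\left(d \right)} = 0 - 5 = -5$)
$p{\left(m \right)} = 5 + m$ ($p{\left(m \right)} = m - -5 = m + 5 = 5 + m$)
$\left(-75\right) \left(-189\right) + p{\left(- \frac{60}{111} - \frac{46}{-100} \right)} = \left(-75\right) \left(-189\right) + \left(5 - \left(- \frac{23}{50} + \frac{20}{37}\right)\right) = 14175 + \left(5 - \frac{149}{1850}\right) = 14175 + \frac{9101}{1850} = \frac{26232851}{1850}$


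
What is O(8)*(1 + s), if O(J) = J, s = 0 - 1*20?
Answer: -152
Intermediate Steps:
s = -20 (s = 0 - 20 = -20)
O(8)*(1 + s) = 8*(1 - 20) = 8*(-19) = -152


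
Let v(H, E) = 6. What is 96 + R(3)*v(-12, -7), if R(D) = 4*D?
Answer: 168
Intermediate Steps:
96 + R(3)*v(-12, -7) = 96 + (4*3)*6 = 96 + 12*6 = 96 + 72 = 168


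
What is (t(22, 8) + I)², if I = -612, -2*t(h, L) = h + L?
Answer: 393129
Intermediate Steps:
t(h, L) = -L/2 - h/2 (t(h, L) = -(h + L)/2 = -(L + h)/2 = -L/2 - h/2)
(t(22, 8) + I)² = ((-½*8 - ½*22) - 612)² = ((-4 - 11) - 612)² = (-15 - 612)² = (-627)² = 393129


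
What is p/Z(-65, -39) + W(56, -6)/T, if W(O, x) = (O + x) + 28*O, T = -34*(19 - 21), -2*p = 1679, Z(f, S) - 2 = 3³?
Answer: -2541/493 ≈ -5.1542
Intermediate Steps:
Z(f, S) = 29 (Z(f, S) = 2 + 3³ = 2 + 27 = 29)
p = -1679/2 (p = -½*1679 = -1679/2 ≈ -839.50)
T = 68 (T = -34*(-2) = 68)
W(O, x) = x + 29*O
p/Z(-65, -39) + W(56, -6)/T = -1679/2/29 + (-6 + 29*56)/68 = -1679/2*1/29 + (-6 + 1624)*(1/68) = -1679/58 + 1618*(1/68) = -1679/58 + 809/34 = -2541/493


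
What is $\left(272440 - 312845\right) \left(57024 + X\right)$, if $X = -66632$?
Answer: $388211240$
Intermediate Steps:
$\left(272440 - 312845\right) \left(57024 + X\right) = \left(272440 - 312845\right) \left(57024 - 66632\right) = \left(-40405\right) \left(-9608\right) = 388211240$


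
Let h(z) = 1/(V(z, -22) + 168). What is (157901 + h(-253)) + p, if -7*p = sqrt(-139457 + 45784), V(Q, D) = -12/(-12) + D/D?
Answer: 26843171/170 - I*sqrt(93673)/7 ≈ 1.579e+5 - 43.723*I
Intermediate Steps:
V(Q, D) = 2 (V(Q, D) = -12*(-1/12) + 1 = 1 + 1 = 2)
p = -I*sqrt(93673)/7 (p = -sqrt(-139457 + 45784)/7 = -I*sqrt(93673)/7 ≈ -43.723*I)
h(z) = 1/170 (h(z) = 1/(2 + 168) = 1/170)
(157901 + h(-253)) + p = (157901 + 1/170) - I*sqrt(93673)/7 = 26843171/170 - I*sqrt(93673)/7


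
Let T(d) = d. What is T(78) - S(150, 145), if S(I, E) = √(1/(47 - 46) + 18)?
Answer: 78 - √19 ≈ 73.641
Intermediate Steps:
S(I, E) = √19 (S(I, E) = √(1/1 + 18) = √(1 + 18) = √19)
T(78) - S(150, 145) = 78 - √19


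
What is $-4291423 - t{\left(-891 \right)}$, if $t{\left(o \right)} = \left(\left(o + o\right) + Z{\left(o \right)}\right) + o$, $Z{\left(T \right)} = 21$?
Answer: $-4288771$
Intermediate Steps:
$t{\left(o \right)} = 21 + 3 o$ ($t{\left(o \right)} = \left(\left(o + o\right) + 21\right) + o = \left(2 o + 21\right) + o = \left(21 + 2 o\right) + o = 21 + 3 o$)
$-4291423 - t{\left(-891 \right)} = -4291423 - \left(21 + 3 \left(-891\right)\right) = -4291423 - \left(21 - 2673\right) = -4291423 - -2652 = -4291423 + 2652 = -4288771$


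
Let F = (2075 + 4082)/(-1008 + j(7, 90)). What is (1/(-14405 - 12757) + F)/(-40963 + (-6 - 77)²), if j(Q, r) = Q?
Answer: 167237435/926443505988 ≈ 0.00018052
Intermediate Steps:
F = -6157/1001 (F = (2075 + 4082)/(-1008 + 7) = 6157/(-1001) = 6157*(-1/1001) = -6157/1001 ≈ -6.1508)
(1/(-14405 - 12757) + F)/(-40963 + (-6 - 77)²) = (1/(-14405 - 12757) - 6157/1001)/(-40963 + (-6 - 77)²) = (1/(-27162) - 6157/1001)/(-40963 + (-83)²) = (-1/27162 - 6157/1001)/(-40963 + 6889) = -167237435/27189162/(-34074) = -167237435/27189162*(-1/34074) = 167237435/926443505988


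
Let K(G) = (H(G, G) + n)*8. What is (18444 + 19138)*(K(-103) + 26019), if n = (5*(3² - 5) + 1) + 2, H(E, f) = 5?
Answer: 986264426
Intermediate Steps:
n = 23 (n = (5*(9 - 5) + 1) + 2 = (5*4 + 1) + 2 = (20 + 1) + 2 = 21 + 2 = 23)
K(G) = 224 (K(G) = (5 + 23)*8 = 28*8 = 224)
(18444 + 19138)*(K(-103) + 26019) = (18444 + 19138)*(224 + 26019) = 37582*26243 = 986264426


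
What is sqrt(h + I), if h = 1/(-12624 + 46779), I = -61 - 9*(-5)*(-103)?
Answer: I*sqrt(608687180805)/11385 ≈ 68.527*I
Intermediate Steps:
I = -4696 (I = -61 + 45*(-103) = -61 - 4635 = -4696)
h = 1/34155 ≈ 2.9278e-5
sqrt(h + I) = sqrt(1/34155 - 4696) = sqrt(-160391879/34155) = I*sqrt(608687180805)/11385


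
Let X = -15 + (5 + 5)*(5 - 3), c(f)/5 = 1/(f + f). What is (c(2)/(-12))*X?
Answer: -25/48 ≈ -0.52083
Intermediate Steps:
c(f) = 5/(2*f) (c(f) = 5/(f + f) = 5/((2*f)) = 5*(1/(2*f)) = 5/(2*f))
X = 5 (X = -15 + 10*2 = -15 + 20 = 5)
(c(2)/(-12))*X = (((5/2)/2)/(-12))*5 = (((5/2)*(1/2))*(-1/12))*5 = ((5/4)*(-1/12))*5 = -5/48*5 = -25/48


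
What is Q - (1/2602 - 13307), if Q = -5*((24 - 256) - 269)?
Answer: 41142823/2602 ≈ 15812.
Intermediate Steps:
Q = 2505 (Q = -5*(-232 - 269) = -5*(-501) = 2505)
Q - (1/2602 - 13307) = 2505 - (1/2602 - 13307) = 2505 - 1*(-34624813/2602) = 2505 + 34624813/2602 = 41142823/2602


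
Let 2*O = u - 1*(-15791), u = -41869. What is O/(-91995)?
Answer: 13039/91995 ≈ 0.14174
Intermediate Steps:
O = -13039 (O = (-41869 - 1*(-15791))/2 = (-41869 + 15791)/2 = (1/2)*(-26078) = -13039)
O/(-91995) = -13039/(-91995) = -13039*(-1/91995) = 13039/91995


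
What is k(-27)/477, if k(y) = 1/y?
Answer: -1/12879 ≈ -7.7646e-5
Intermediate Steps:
k(-27)/477 = 1/(-27*477) = -1/27*1/477 = -1/12879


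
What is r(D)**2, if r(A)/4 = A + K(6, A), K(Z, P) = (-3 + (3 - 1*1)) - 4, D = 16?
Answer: 1936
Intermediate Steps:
K(Z, P) = -5 (K(Z, P) = (-3 + (3 - 1)) - 4 = (-3 + 2) - 4 = -1 - 4 = -5)
r(A) = -20 + 4*A (r(A) = 4*(A - 5) = 4*(-5 + A) = -20 + 4*A)
r(D)**2 = (-20 + 4*16)**2 = (-20 + 64)**2 = 44**2 = 1936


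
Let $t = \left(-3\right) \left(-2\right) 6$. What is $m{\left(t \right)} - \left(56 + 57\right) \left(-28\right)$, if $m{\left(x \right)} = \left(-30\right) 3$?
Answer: $3074$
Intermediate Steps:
$t = 36$ ($t = 6 \cdot 6 = 36$)
$m{\left(x \right)} = -90$
$m{\left(t \right)} - \left(56 + 57\right) \left(-28\right) = -90 - \left(56 + 57\right) \left(-28\right) = -90 - 113 \left(-28\right) = -90 - -3164 = -90 + 3164 = 3074$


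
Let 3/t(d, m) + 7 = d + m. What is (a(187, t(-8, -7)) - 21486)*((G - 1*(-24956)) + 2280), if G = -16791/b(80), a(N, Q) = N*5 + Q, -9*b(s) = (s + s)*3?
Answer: -398605426525/704 ≈ -5.6620e+8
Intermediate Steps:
t(d, m) = 3/(-7 + d + m) (t(d, m) = 3/(-7 + (d + m)) = 3/(-7 + d + m))
b(s) = -2*s/3 (b(s) = -(s + s)*3/9 = -2*s*3/9 = -2*s/3)
a(N, Q) = Q + 5*N (a(N, Q) = 5*N + Q = Q + 5*N)
G = 50373/160 (G = -16791/((-⅔*80)) = -16791/(-160/3) = -16791*(-3/160) = 50373/160 ≈ 314.83)
(a(187, t(-8, -7)) - 21486)*((G - 1*(-24956)) + 2280) = ((3/(-7 - 8 - 7) + 5*187) - 21486)*((50373/160 - 1*(-24956)) + 2280) = ((3/(-22) + 935) - 21486)*((50373/160 + 24956) + 2280) = ((3*(-1/22) + 935) - 21486)*(4043333/160 + 2280) = ((-3/22 + 935) - 21486)*(4408133/160) = (20567/22 - 21486)*(4408133/160) = -452125/22*4408133/160 = -398605426525/704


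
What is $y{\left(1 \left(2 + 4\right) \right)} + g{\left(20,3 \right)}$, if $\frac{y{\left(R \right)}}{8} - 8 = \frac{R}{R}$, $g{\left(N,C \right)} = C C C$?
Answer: $99$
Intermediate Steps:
$g{\left(N,C \right)} = C^{3}$ ($g{\left(N,C \right)} = C^{2} C = C^{3}$)
$y{\left(R \right)} = 72$ ($y{\left(R \right)} = 64 + 8 \frac{R}{R} = 64 + 8 \cdot 1 = 64 + 8 = 72$)
$y{\left(1 \left(2 + 4\right) \right)} + g{\left(20,3 \right)} = 72 + 3^{3} = 72 + 27 = 99$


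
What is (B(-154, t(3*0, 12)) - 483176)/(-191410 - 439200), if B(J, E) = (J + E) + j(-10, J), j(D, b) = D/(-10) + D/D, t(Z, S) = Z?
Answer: 241664/315305 ≈ 0.76645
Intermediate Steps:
j(D, b) = 1 - D/10 (j(D, b) = D*(-⅒) + 1 = -D/10 + 1 = 1 - D/10)
B(J, E) = 2 + E + J (B(J, E) = (J + E) + (1 - ⅒*(-10)) = (E + J) + (1 + 1) = (E + J) + 2 = 2 + E + J)
(B(-154, t(3*0, 12)) - 483176)/(-191410 - 439200) = ((2 + 3*0 - 154) - 483176)/(-191410 - 439200) = ((2 + 0 - 154) - 483176)/(-630610) = (-152 - 483176)*(-1/630610) = -483328*(-1/630610) = 241664/315305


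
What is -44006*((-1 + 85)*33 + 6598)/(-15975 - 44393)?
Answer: 103084055/15092 ≈ 6830.4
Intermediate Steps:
-44006*((-1 + 85)*33 + 6598)/(-15975 - 44393) = -44006/((-60368/(84*33 + 6598))) = -44006/((-60368/(2772 + 6598))) = -44006/((-60368/9370)) = -44006/((-60368*1/9370)) = -44006/(-30184/4685) = -44006*(-4685/30184) = 103084055/15092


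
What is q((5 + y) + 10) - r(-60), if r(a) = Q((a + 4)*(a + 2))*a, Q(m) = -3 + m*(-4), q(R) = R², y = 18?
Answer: -778611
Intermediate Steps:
Q(m) = -3 - 4*m
r(a) = a*(-3 - 4*(2 + a)*(4 + a)) (r(a) = (-3 - 4*(a + 4)*(a + 2))*a = (-3 - 4*(4 + a)*(2 + a))*a = (-3 - 4*(2 + a)*(4 + a))*a = a*(-3 - 4*(2 + a)*(4 + a)))
q((5 + y) + 10) - r(-60) = ((5 + 18) + 10)² - (-1)*(-60)*(35 + 4*(-60)² + 24*(-60)) = (23 + 10)² - (-1)*(-60)*(35 + 4*3600 - 1440) = 33² - (-1)*(-60)*(35 + 14400 - 1440) = 1089 - (-1)*(-60)*12995 = 1089 - 1*779700 = 1089 - 779700 = -778611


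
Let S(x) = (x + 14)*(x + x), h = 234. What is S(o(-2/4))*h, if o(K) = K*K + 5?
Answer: 189189/4 ≈ 47297.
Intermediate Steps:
o(K) = 5 + K² (o(K) = K² + 5 = 5 + K²)
S(x) = 2*x*(14 + x) (S(x) = (14 + x)*(2*x) = 2*x*(14 + x))
S(o(-2/4))*h = (2*(5 + (-2/4)²)*(14 + (5 + (-2/4)²)))*234 = (2*(5 + (-2*¼)²)*(14 + (5 + (-2*¼)²)))*234 = (2*(5 + (-½)²)*(14 + (5 + (-½)²)))*234 = (2*(5 + ¼)*(14 + (5 + ¼)))*234 = (2*(21/4)*(14 + 21/4))*234 = (2*(21/4)*(77/4))*234 = (1617/8)*234 = 189189/4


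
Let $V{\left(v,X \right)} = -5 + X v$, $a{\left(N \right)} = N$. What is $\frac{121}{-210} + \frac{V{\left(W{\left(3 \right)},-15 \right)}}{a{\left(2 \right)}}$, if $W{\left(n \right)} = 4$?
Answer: $- \frac{3473}{105} \approx -33.076$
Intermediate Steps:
$\frac{121}{-210} + \frac{V{\left(W{\left(3 \right)},-15 \right)}}{a{\left(2 \right)}} = \frac{121}{-210} + \frac{-5 - 60}{2} = 121 \left(- \frac{1}{210}\right) + \left(-5 - 60\right) \frac{1}{2} = - \frac{121}{210} - \frac{65}{2} = - \frac{3473}{105}$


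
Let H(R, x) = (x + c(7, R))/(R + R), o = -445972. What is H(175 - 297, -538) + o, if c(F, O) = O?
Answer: -27204127/61 ≈ -4.4597e+5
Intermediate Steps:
H(R, x) = (R + x)/(2*R) (H(R, x) = (x + R)/(R + R) = (R + x)/((2*R)) = (R + x)*(1/(2*R)) = (R + x)/(2*R))
H(175 - 297, -538) + o = ((175 - 297) - 538)/(2*(175 - 297)) - 445972 = (½)*(-122 - 538)/(-122) - 445972 = (½)*(-1/122)*(-660) - 445972 = 165/61 - 445972 = -27204127/61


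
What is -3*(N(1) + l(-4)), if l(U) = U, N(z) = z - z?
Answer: 12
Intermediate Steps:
N(z) = 0
-3*(N(1) + l(-4)) = -3*(0 - 4) = -3*(-4) = 12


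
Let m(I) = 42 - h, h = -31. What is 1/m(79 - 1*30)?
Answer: 1/73 ≈ 0.013699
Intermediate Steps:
m(I) = 73 (m(I) = 42 - 1*(-31) = 42 + 31 = 73)
1/m(79 - 1*30) = 1/73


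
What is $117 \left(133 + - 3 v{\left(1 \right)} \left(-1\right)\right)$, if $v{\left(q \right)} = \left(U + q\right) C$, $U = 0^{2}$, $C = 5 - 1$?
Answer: $16965$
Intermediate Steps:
$C = 4$
$U = 0$
$v{\left(q \right)} = 4 q$ ($v{\left(q \right)} = \left(0 + q\right) 4 = q 4 = 4 q$)
$117 \left(133 + - 3 v{\left(1 \right)} \left(-1\right)\right) = 117 \left(133 + - 3 \cdot 4 \cdot 1 \left(-1\right)\right) = 117 \left(133 + \left(-3\right) 4 \left(-1\right)\right) = 117 \left(133 - -12\right) = 117 \left(133 + 12\right) = 117 \cdot 145 = 16965$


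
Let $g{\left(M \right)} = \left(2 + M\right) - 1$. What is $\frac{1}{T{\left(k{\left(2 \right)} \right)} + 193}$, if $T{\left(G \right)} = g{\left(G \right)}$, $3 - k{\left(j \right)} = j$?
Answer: $\frac{1}{195} \approx 0.0051282$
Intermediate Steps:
$k{\left(j \right)} = 3 - j$
$g{\left(M \right)} = 1 + M$
$T{\left(G \right)} = 1 + G$
$\frac{1}{T{\left(k{\left(2 \right)} \right)} + 193} = \frac{1}{\left(1 + \left(3 - 2\right)\right) + 193} = \frac{1}{\left(1 + 1\right) + 193} = \frac{1}{2 + 193} = \frac{1}{195}$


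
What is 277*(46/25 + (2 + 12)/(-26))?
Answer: 117171/325 ≈ 360.53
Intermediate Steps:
277*(46/25 + (2 + 12)/(-26)) = 277*(46*(1/25) + 14*(-1/26)) = 277*(46/25 - 7/13) = 277*(423/325) = 117171/325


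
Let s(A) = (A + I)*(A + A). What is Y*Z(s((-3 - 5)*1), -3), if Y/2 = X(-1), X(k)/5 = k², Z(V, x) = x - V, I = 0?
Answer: -1310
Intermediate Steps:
s(A) = 2*A² (s(A) = (A + 0)*(A + A) = A*(2*A) = 2*A²)
X(k) = 5*k²
Y = 10 (Y = 2*(5*(-1)²) = 2*(5*1) = 2*5 = 10)
Y*Z(s((-3 - 5)*1), -3) = 10*(-3 - 2*((-3 - 5)*1)²) = 10*(-3 - 2*(-8*1)²) = 10*(-3 - 2*(-8)²) = 10*(-3 - 2*64) = 10*(-3 - 1*128) = 10*(-3 - 128) = 10*(-131) = -1310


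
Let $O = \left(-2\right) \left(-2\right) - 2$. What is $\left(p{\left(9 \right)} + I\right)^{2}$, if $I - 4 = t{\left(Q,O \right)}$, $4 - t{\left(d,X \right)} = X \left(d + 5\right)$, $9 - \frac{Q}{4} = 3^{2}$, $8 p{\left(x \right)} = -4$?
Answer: $\frac{25}{4} \approx 6.25$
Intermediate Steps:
$O = 2$ ($O = 4 - 2 = 2$)
$p{\left(x \right)} = - \frac{1}{2}$ ($p{\left(x \right)} = \frac{1}{8} \left(-4\right) = - \frac{1}{2}$)
$Q = 0$ ($Q = 36 - 4 \cdot 3^{2} = 36 - 36 = 0$)
$t{\left(d,X \right)} = 4 - X \left(5 + d\right)$ ($t{\left(d,X \right)} = 4 - X \left(d + 5\right) = 4 - X \left(5 + d\right)$)
$I = -2$ ($I = 4 - \left(6 + 0\right) = 4 + \left(4 - 10 + 0\right) = 4 - 6 = -2$)
$\left(p{\left(9 \right)} + I\right)^{2} = \left(- \frac{1}{2} - 2\right)^{2} = \left(- \frac{5}{2}\right)^{2} = \frac{25}{4}$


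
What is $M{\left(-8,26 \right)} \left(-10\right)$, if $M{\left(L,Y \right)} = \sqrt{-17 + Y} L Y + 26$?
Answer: $5980$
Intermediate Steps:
$M{\left(L,Y \right)} = 26 + L Y \sqrt{-17 + Y}$ ($M{\left(L,Y \right)} = L \sqrt{-17 + Y} Y + 26 = L Y \sqrt{-17 + Y} + 26 = 26 + L Y \sqrt{-17 + Y}$)
$M{\left(-8,26 \right)} \left(-10\right) = \left(26 - 208 \sqrt{-17 + 26}\right) \left(-10\right) = \left(26 - 208 \sqrt{9}\right) \left(-10\right) = \left(26 - 208 \cdot 3\right) \left(-10\right) = \left(26 - 624\right) \left(-10\right) = \left(-598\right) \left(-10\right) = 5980$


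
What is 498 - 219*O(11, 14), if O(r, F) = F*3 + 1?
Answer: -8919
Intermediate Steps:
O(r, F) = 1 + 3*F (O(r, F) = 3*F + 1 = 1 + 3*F)
498 - 219*O(11, 14) = 498 - 219*(1 + 3*14) = 498 - 219*(1 + 42) = 498 - 219*43 = 498 - 9417 = -8919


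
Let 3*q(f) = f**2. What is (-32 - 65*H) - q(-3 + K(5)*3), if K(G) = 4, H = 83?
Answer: -5454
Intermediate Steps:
q(f) = f**2/3
(-32 - 65*H) - q(-3 + K(5)*3) = (-32 - 65*83) - (-3 + 4*3)**2/3 = (-32 - 5395) - (-3 + 12)**2/3 = -5427 - 9**2/3 = -5427 - 81/3 = -5427 - 1*27 = -5427 - 27 = -5454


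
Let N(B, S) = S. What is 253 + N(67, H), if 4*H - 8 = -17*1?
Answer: 1003/4 ≈ 250.75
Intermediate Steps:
H = -9/4 (H = 2 + (-17*1)/4 = 2 + (1/4)*(-17) = 2 - 17/4 = -9/4 ≈ -2.2500)
253 + N(67, H) = 253 - 9/4 = 1003/4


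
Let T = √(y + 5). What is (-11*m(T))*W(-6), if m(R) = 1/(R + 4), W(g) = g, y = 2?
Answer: 88/3 - 22*√7/3 ≈ 9.9312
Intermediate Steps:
T = √7 (T = √(2 + 5) = √7 ≈ 2.6458)
m(R) = 1/(4 + R)
(-11*m(T))*W(-6) = -11/(4 + √7)*(-6) = 66/(4 + √7)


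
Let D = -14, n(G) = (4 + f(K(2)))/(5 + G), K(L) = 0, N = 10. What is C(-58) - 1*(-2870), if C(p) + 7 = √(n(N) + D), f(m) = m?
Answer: 2863 + I*√3090/15 ≈ 2863.0 + 3.7059*I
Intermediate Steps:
n(G) = 4/(5 + G) (n(G) = (4 + 0)/(5 + G) = 4/(5 + G))
C(p) = -7 + I*√3090/15 (C(p) = -7 + √(4/(5 + 10) - 14) = -7 + √(4/15 - 14) = -7 + √(-206/15) = -7 + I*√3090/15)
C(-58) - 1*(-2870) = (-7 + I*√3090/15) - 1*(-2870) = (-7 + I*√3090/15) + 2870 = 2863 + I*√3090/15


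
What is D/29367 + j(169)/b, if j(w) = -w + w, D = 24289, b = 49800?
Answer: 24289/29367 ≈ 0.82708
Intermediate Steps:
j(w) = 0
D/29367 + j(169)/b = 24289/29367 + 0/49800 = 24289*(1/29367) + 0*(1/49800) = 24289/29367 + 0 = 24289/29367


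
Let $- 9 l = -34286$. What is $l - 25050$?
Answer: $- \frac{191164}{9} \approx -21240.0$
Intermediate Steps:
$l = \frac{34286}{9}$ ($l = \left(- \frac{1}{9}\right) \left(-34286\right) = \frac{34286}{9} \approx 3809.6$)
$l - 25050 = \frac{34286}{9} - 25050 = - \frac{191164}{9}$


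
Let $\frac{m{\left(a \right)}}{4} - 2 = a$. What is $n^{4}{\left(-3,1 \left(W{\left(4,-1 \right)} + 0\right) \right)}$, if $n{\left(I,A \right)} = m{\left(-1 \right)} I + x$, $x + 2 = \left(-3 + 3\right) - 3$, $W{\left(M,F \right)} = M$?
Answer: $83521$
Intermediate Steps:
$x = -5$ ($x = -2 + \left(\left(-3 + 3\right) - 3\right) = -2 + \left(0 - 3\right) = -2 - 3 = -5$)
$m{\left(a \right)} = 8 + 4 a$
$n{\left(I,A \right)} = -5 + 4 I$ ($n{\left(I,A \right)} = \left(8 + 4 \left(-1\right)\right) I - 5 = \left(8 - 4\right) I - 5 = 4 I - 5 = -5 + 4 I$)
$n^{4}{\left(-3,1 \left(W{\left(4,-1 \right)} + 0\right) \right)} = \left(-5 + 4 \left(-3\right)\right)^{4} = \left(-5 - 12\right)^{4} = \left(-17\right)^{4} = 83521$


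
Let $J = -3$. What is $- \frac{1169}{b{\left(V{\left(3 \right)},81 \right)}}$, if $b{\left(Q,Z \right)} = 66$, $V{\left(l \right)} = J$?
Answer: $- \frac{1169}{66} \approx -17.712$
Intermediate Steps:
$V{\left(l \right)} = -3$
$- \frac{1169}{b{\left(V{\left(3 \right)},81 \right)}} = - \frac{1169}{66}$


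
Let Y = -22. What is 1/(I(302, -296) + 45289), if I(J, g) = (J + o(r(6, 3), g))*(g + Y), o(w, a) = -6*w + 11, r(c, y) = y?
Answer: -1/48521 ≈ -2.0610e-5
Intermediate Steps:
o(w, a) = 11 - 6*w
I(J, g) = (-22 + g)*(-7 + J) (I(J, g) = (J + (11 - 6*3))*(g - 22) = (J + (11 - 18))*(-22 + g) = (J - 7)*(-22 + g) = (-7 + J)*(-22 + g) = (-22 + g)*(-7 + J))
1/(I(302, -296) + 45289) = 1/((154 - 22*302 - 7*(-296) + 302*(-296)) + 45289) = 1/((154 - 6644 + 2072 - 89392) + 45289) = 1/(-93810 + 45289) = 1/(-48521) = -1/48521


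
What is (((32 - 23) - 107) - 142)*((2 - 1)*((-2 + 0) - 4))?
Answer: 1440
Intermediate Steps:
(((32 - 23) - 107) - 142)*((2 - 1)*((-2 + 0) - 4)) = ((9 - 107) - 142)*(1*(-2 - 4)) = (-98 - 142)*(1*(-6)) = -240*(-6) = 1440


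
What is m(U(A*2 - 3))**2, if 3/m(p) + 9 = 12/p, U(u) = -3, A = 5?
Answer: 9/169 ≈ 0.053254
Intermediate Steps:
m(p) = 3/(-9 + 12/p)
m(U(A*2 - 3))**2 = (-1*(-3)/(-4 + 3*(-3)))**2 = (-1*(-3)/(-4 - 9))**2 = (-1*(-3)/(-13))**2 = (-1*(-3)*(-1/13))**2 = (-3/13)**2 = 9/169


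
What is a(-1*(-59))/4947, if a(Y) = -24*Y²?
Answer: -27848/1649 ≈ -16.888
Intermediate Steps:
a(-1*(-59))/4947 = -24*(-1*(-59))²/4947 = -24*59²*(1/4947) = -24*3481*(1/4947) = -83544*1/4947 = -27848/1649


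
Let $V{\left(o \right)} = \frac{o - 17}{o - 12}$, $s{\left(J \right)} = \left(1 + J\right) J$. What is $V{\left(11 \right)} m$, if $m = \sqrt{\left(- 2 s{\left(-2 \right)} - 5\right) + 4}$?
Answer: $6 i \sqrt{5} \approx 13.416 i$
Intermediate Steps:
$s{\left(J \right)} = J \left(1 + J\right)$
$V{\left(o \right)} = \frac{-17 + o}{-12 + o}$
$m = i \sqrt{5}$ ($m = \sqrt{\left(- 2 \left(- 2 \left(1 - 2\right)\right) - 5\right) + 4} = \sqrt{\left(- 2 \left(\left(-2\right) \left(-1\right)\right) - 5\right) + 4} = \sqrt{\left(\left(-2\right) 2 - 5\right) + 4} = \sqrt{\left(-4 - 5\right) + 4} = \sqrt{-9 + 4} = \sqrt{-5} = i \sqrt{5} \approx 2.2361 i$)
$V{\left(11 \right)} m = \frac{-17 + 11}{-12 + 11} i \sqrt{5} = \frac{1}{-1} \left(-6\right) i \sqrt{5} = \left(-1\right) \left(-6\right) i \sqrt{5} = 6 i \sqrt{5}$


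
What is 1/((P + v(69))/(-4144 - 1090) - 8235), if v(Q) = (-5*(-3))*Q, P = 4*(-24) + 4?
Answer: -5234/43102933 ≈ -0.00012143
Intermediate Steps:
P = -92 (P = -96 + 4 = -92)
v(Q) = 15*Q
1/((P + v(69))/(-4144 - 1090) - 8235) = 1/((-92 + 15*69)/(-4144 - 1090) - 8235) = 1/((-92 + 1035)/(-5234) - 8235) = 1/(943*(-1/5234) - 8235) = 1/(-943/5234 - 8235) = 1/(-43102933/5234) = -5234/43102933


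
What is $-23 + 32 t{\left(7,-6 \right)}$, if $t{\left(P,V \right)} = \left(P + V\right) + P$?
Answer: $233$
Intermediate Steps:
$t{\left(P,V \right)} = V + 2 P$
$-23 + 32 t{\left(7,-6 \right)} = -23 + 32 \left(-6 + 2 \cdot 7\right) = -23 + 32 \left(-6 + 14\right) = -23 + 32 \cdot 8 = -23 + 256 = 233$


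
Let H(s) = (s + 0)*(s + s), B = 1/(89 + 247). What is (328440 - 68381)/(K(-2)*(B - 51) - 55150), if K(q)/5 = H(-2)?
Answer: -10922478/2401975 ≈ -4.5473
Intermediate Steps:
B = 1/336 ≈ 0.0029762
H(s) = 2*s**2 (H(s) = s*(2*s) = 2*s**2)
K(q) = 40 (K(q) = 5*(2*(-2)**2) = 5*(2*4) = 5*8 = 40)
(328440 - 68381)/(K(-2)*(B - 51) - 55150) = (328440 - 68381)/(40*(1/336 - 51) - 55150) = 260059/(40*(-17135/336) - 55150) = 260059/(-85675/42 - 55150) = 260059/(-2401975/42) = 260059*(-42/2401975) = -10922478/2401975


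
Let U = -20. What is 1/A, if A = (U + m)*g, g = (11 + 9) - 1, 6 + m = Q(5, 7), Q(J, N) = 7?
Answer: -1/361 ≈ -0.0027701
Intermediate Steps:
m = 1 (m = -6 + 7 = 1)
g = 19 (g = 20 - 1 = 19)
A = -361 (A = (-20 + 1)*19 = -19*19 = -361)
1/A = 1/(-361) = -1/361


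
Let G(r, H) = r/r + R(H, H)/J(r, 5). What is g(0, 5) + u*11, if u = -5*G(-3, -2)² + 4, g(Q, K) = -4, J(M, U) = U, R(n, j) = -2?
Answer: 101/5 ≈ 20.200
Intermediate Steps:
G(r, H) = ⅗ (G(r, H) = r/r - 2/5 = 1 - 2*⅕ = 1 - ⅖ = ⅗)
u = 11/5 (u = -5*(⅗)² + 4 = -5*9/25 + 4 = -9/5 + 4 = 11/5 ≈ 2.2000)
g(0, 5) + u*11 = -4 + (11/5)*11 = -4 + 121/5 = 101/5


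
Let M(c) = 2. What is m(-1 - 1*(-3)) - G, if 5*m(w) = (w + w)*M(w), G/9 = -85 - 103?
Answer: 8468/5 ≈ 1693.6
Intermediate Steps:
G = -1692 (G = 9*(-85 - 103) = 9*(-188) = -1692)
m(w) = 4*w/5 (m(w) = ((w + w)*2)/5 = ((2*w)*2)/5 = (4*w)/5 = 4*w/5)
m(-1 - 1*(-3)) - G = 4*(-1 - 1*(-3))/5 - 1*(-1692) = 4*(-1 + 3)/5 + 1692 = (⅘)*2 + 1692 = 8/5 + 1692 = 8468/5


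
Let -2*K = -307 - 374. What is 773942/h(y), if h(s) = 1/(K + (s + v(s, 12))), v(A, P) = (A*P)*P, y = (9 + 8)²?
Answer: 32695566761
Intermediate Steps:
y = 289 (y = 17² = 289)
v(A, P) = A*P²
K = 681/2 (K = -(-307 - 374)/2 = -½*(-681) = 681/2 ≈ 340.50)
h(s) = 1/(681/2 + 145*s) (h(s) = 1/(681/2 + (s + s*12²)) = 1/(681/2 + (s + s*144)) = 1/(681/2 + (s + 144*s)) = 1/(681/2 + 145*s))
773942/h(y) = 773942/((2/(681 + 290*289))) = 773942/((2/(681 + 83810))) = 773942/((2/84491)) = 773942/((2*(1/84491))) = 773942/(2/84491) = 773942*(84491/2) = 32695566761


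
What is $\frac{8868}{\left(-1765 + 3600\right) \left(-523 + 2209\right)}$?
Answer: $\frac{1478}{515635} \approx 0.0028664$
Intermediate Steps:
$\frac{8868}{\left(-1765 + 3600\right) \left(-523 + 2209\right)} = \frac{8868}{1835 \cdot 1686} = \frac{8868}{3093810} = 8868 \cdot \frac{1}{3093810} = \frac{1478}{515635}$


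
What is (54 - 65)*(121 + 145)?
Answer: -2926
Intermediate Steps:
(54 - 65)*(121 + 145) = -11*266 = -2926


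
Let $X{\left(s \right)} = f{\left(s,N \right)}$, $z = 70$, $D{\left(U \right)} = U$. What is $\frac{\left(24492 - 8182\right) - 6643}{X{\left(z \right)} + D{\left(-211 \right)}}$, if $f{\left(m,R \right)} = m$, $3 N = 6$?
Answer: $- \frac{9667}{141} \approx -68.56$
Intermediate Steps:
$N = 2$ ($N = \frac{1}{3} \cdot 6 = 2$)
$X{\left(s \right)} = s$
$\frac{\left(24492 - 8182\right) - 6643}{X{\left(z \right)} + D{\left(-211 \right)}} = \frac{\left(24492 - 8182\right) - 6643}{70 - 211} = \frac{16310 - 6643}{-141} = 9667 \left(- \frac{1}{141}\right) = - \frac{9667}{141}$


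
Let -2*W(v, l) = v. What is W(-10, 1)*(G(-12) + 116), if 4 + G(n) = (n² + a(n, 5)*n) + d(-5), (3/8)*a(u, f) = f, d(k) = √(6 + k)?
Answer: 485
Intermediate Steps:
a(u, f) = 8*f/3
W(v, l) = -v/2
G(n) = -3 + n² + 40*n/3 (G(n) = -4 + ((n² + ((8/3)*5)*n) + √(6 - 5)) = -4 + ((n² + 40*n/3) + √1) = -4 + ((n² + 40*n/3) + 1) = -4 + (1 + n² + 40*n/3) = -3 + n² + 40*n/3)
W(-10, 1)*(G(-12) + 116) = (-½*(-10))*((-3 + (-12)² + (40/3)*(-12)) + 116) = 5*((-3 + 144 - 160) + 116) = 5*(-19 + 116) = 5*97 = 485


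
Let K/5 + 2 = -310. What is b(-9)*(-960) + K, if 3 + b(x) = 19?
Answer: -16920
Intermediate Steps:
b(x) = 16 (b(x) = -3 + 19 = 16)
K = -1560 (K = -10 + 5*(-310) = -10 - 1550 = -1560)
b(-9)*(-960) + K = 16*(-960) - 1560 = -15360 - 1560 = -16920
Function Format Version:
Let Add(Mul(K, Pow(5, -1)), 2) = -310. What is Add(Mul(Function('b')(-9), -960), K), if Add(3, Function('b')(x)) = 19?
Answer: -16920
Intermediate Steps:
Function('b')(x) = 16 (Function('b')(x) = Add(-3, 19) = 16)
K = -1560 (K = Add(-10, Mul(5, -310)) = Add(-10, -1550) = -1560)
Add(Mul(Function('b')(-9), -960), K) = Add(Mul(16, -960), -1560) = Add(-15360, -1560) = -16920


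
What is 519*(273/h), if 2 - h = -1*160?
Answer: 15743/18 ≈ 874.61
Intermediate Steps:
h = 162 (h = 2 - (-1)*160 = 2 - 1*(-160) = 2 + 160 = 162)
519*(273/h) = 519*(273/162) = 519*(273*(1/162)) = 519*(91/54) = 15743/18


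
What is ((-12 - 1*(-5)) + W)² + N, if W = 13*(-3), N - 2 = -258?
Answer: 1860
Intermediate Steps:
N = -256 (N = 2 - 258 = -256)
W = -39
((-12 - 1*(-5)) + W)² + N = ((-12 - 1*(-5)) - 39)² - 256 = ((-12 + 5) - 39)² - 256 = (-7 - 39)² - 256 = (-46)² - 256 = 2116 - 256 = 1860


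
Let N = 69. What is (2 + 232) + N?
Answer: 303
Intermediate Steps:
(2 + 232) + N = (2 + 232) + 69 = 234 + 69 = 303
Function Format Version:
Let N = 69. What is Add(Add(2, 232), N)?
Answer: 303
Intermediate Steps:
Add(Add(2, 232), N) = Add(Add(2, 232), 69) = Add(234, 69) = 303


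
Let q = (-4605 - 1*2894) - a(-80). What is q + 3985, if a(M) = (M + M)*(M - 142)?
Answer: -39034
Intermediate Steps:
a(M) = 2*M*(-142 + M) (a(M) = (2*M)*(-142 + M) = 2*M*(-142 + M))
q = -43019 (q = (-4605 - 1*2894) - 2*(-80)*(-142 - 80) = (-4605 - 2894) - 2*(-80)*(-222) = -7499 - 1*35520 = -7499 - 35520 = -43019)
q + 3985 = -43019 + 3985 = -39034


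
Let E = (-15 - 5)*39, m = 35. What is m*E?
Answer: -27300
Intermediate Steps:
E = -780 (E = -20*39 = -780)
m*E = 35*(-780) = -27300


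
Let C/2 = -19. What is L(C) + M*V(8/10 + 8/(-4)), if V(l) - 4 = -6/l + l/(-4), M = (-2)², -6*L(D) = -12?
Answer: 196/5 ≈ 39.200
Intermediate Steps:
C = -38 (C = 2*(-19) = -38)
L(D) = 2 (L(D) = -⅙*(-12) = 2)
M = 4
V(l) = 4 - 6/l - l/4 (V(l) = 4 + (-6/l + l/(-4)) = 4 + (-6/l + l*(-¼)) = 4 + (-6/l - l/4) = 4 - 6/l - l/4)
L(C) + M*V(8/10 + 8/(-4)) = 2 + 4*(4 - 6/(8/10 + 8/(-4)) - (8/10 + 8/(-4))/4) = 2 + 4*(4 - 6/(8*(⅒) + 8*(-¼)) - (8*(⅒) + 8*(-¼))/4) = 2 + 4*(4 - 6/(⅘ - 2) - (⅘ - 2)/4) = 2 + 4*(4 - 6/(-6/5) - ¼*(-6/5)) = 2 + 4*(4 - 6*(-⅚) + 3/10) = 2 + 4*(4 + 5 + 3/10) = 2 + 4*(93/10) = 2 + 186/5 = 196/5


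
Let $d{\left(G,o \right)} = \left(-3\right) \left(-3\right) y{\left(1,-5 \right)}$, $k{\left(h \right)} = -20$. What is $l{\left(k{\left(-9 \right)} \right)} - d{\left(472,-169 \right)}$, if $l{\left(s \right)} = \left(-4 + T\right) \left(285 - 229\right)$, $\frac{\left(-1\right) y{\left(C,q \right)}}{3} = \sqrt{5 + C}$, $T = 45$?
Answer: $2296 + 27 \sqrt{6} \approx 2362.1$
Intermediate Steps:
$y{\left(C,q \right)} = - 3 \sqrt{5 + C}$
$l{\left(s \right)} = 2296$ ($l{\left(s \right)} = \left(-4 + 45\right) \left(285 - 229\right) = 41 \cdot 56 = 2296$)
$d{\left(G,o \right)} = - 27 \sqrt{6}$ ($d{\left(G,o \right)} = \left(-3\right) \left(-3\right) \left(- 3 \sqrt{5 + 1}\right) = 9 \left(- 3 \sqrt{6}\right) = - 27 \sqrt{6}$)
$l{\left(k{\left(-9 \right)} \right)} - d{\left(472,-169 \right)} = 2296 - - 27 \sqrt{6} = 2296 + 27 \sqrt{6}$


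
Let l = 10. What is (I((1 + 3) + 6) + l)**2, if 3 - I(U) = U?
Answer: 9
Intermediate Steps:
I(U) = 3 - U
(I((1 + 3) + 6) + l)**2 = ((3 - ((1 + 3) + 6)) + 10)**2 = ((3 - (4 + 6)) + 10)**2 = ((3 - 1*10) + 10)**2 = ((3 - 10) + 10)**2 = (-7 + 10)**2 = 3**2 = 9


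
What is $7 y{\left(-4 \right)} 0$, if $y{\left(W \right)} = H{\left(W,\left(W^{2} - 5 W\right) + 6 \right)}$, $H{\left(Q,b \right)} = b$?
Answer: $0$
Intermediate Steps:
$y{\left(W \right)} = 6 + W^{2} - 5 W$ ($y{\left(W \right)} = \left(W^{2} - 5 W\right) + 6 = 6 + W^{2} - 5 W$)
$7 y{\left(-4 \right)} 0 = 7 \left(6 + \left(-4\right)^{2} - -20\right) 0 = 7 \left(6 + 16 + 20\right) 0 = 7 \cdot 42 \cdot 0 = 294 \cdot 0 = 0$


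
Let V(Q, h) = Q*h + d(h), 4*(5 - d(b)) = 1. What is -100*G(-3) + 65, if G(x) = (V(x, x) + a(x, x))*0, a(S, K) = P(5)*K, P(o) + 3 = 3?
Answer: 65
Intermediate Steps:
d(b) = 19/4 (d(b) = 5 - ¼*1 = 5 - ¼ = 19/4)
P(o) = 0 (P(o) = -3 + 3 = 0)
V(Q, h) = 19/4 + Q*h (V(Q, h) = Q*h + 19/4 = 19/4 + Q*h)
a(S, K) = 0 (a(S, K) = 0*K = 0)
G(x) = 0 (G(x) = ((19/4 + x*x) + 0)*0 = ((19/4 + x²) + 0)*0 = (19/4 + x²)*0 = 0)
-100*G(-3) + 65 = -100*0 + 65 = 0 + 65 = 65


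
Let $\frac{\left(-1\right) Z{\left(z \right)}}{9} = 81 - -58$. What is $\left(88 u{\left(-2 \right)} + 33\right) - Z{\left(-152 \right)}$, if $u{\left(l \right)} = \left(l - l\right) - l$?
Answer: $1460$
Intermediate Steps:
$u{\left(l \right)} = - l$ ($u{\left(l \right)} = 0 - l = - l$)
$Z{\left(z \right)} = -1251$ ($Z{\left(z \right)} = - 9 \left(81 - -58\right) = - 9 \left(81 + 58\right) = \left(-9\right) 139 = -1251$)
$\left(88 u{\left(-2 \right)} + 33\right) - Z{\left(-152 \right)} = \left(88 \left(\left(-1\right) \left(-2\right)\right) + 33\right) - -1251 = \left(88 \cdot 2 + 33\right) + 1251 = \left(176 + 33\right) + 1251 = 209 + 1251 = 1460$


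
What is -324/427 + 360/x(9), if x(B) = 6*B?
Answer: 7568/1281 ≈ 5.9079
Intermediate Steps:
-324/427 + 360/x(9) = -324/427 + 360/((6*9)) = -324*1/427 + 360/54 = -324/427 + 360*(1/54) = -324/427 + 20/3 = 7568/1281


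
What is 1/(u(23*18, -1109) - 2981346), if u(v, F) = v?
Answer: -1/2980932 ≈ -3.3547e-7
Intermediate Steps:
1/(u(23*18, -1109) - 2981346) = 1/(23*18 - 2981346) = 1/(414 - 2981346) = 1/(-2980932) = -1/2980932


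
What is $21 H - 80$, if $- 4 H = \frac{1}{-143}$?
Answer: $- \frac{45739}{572} \approx -79.963$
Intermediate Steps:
$H = \frac{1}{572}$ ($H = - \frac{1}{4 \left(-143\right)} = \left(- \frac{1}{4}\right) \left(- \frac{1}{143}\right) = \frac{1}{572} \approx 0.0017483$)
$21 H - 80 = 21 \cdot \frac{1}{572} - 80 = \frac{21}{572} - 80 = - \frac{45739}{572}$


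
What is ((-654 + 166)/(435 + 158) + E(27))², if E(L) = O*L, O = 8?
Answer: 16281760000/351649 ≈ 46301.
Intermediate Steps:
E(L) = 8*L
((-654 + 166)/(435 + 158) + E(27))² = ((-654 + 166)/(435 + 158) + 8*27)² = (-488/593 + 216)² = (127600/593)² = 16281760000/351649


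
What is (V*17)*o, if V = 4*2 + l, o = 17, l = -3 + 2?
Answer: 2023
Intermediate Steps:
l = -1
V = 7 (V = 4*2 - 1 = 8 - 1 = 7)
(V*17)*o = (7*17)*17 = 119*17 = 2023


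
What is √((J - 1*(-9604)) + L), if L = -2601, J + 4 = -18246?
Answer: I*√11247 ≈ 106.05*I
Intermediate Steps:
J = -18250 (J = -4 - 18246 = -18250)
√((J - 1*(-9604)) + L) = √((-18250 - 1*(-9604)) - 2601) = √((-18250 + 9604) - 2601) = √(-8646 - 2601) = √(-11247) = I*√11247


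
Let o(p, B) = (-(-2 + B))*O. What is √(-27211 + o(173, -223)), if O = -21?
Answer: 8*I*√499 ≈ 178.71*I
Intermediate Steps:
o(p, B) = -42 + 21*B (o(p, B) = -(-2 + B)*(-21) = (2 - B)*(-21) = -42 + 21*B)
√(-27211 + o(173, -223)) = √(-27211 + (-42 + 21*(-223))) = √(-27211 + (-42 - 4683)) = √(-27211 - 4725) = √(-31936) = 8*I*√499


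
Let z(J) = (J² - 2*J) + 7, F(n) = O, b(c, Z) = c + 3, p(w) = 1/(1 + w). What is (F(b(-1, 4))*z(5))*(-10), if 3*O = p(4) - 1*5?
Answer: 352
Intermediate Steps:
b(c, Z) = 3 + c
O = -8/5 (O = (1/(1 + 4) - 1*5)/3 = (1/5 - 5)/3 = (⅕ - 5)/3 = (⅓)*(-24/5) = -8/5 ≈ -1.6000)
F(n) = -8/5
z(J) = 7 + J² - 2*J
(F(b(-1, 4))*z(5))*(-10) = -8*(7 + 5² - 2*5)/5*(-10) = -8*(7 + 25 - 10)/5*(-10) = -8/5*22*(-10) = -176/5*(-10) = 352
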